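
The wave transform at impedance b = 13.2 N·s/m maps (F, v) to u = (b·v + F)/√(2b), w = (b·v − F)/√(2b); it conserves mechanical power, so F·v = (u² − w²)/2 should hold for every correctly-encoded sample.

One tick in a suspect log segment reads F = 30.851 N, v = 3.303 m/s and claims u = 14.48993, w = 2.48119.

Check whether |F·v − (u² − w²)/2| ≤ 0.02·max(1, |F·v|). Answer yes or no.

yes

F·v = 30.851×3.303 = 101.90085 W.
(u² − w²)/2 = (209.95807 − 6.15630)/2 = 101.90088 W.
|Δ| = 0.00003;  2% of max(1, |F·v|) = 2.03802.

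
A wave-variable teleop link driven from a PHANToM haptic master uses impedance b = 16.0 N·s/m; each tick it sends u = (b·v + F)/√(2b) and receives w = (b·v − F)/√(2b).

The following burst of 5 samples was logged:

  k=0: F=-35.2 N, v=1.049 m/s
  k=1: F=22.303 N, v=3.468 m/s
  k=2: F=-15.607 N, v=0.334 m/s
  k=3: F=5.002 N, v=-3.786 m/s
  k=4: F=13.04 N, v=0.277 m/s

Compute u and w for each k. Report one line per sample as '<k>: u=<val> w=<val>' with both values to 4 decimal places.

k=0: b·v=16.0×1.049=16.7840; √(2b)=5.6569; u=(16.7840+(-35.2))/5.6569=-3.2555, w=(16.7840−(-35.2))/5.6569=9.1896
k=1: b·v=16.0×3.468=55.4880; √(2b)=5.6569; u=(55.4880+22.303)/5.6569=13.7516, w=(55.4880−22.303)/5.6569=5.8663
k=2: b·v=16.0×0.334=5.3440; √(2b)=5.6569; u=(5.3440+(-15.607))/5.6569=-1.8143, w=(5.3440−(-15.607))/5.6569=3.7036
k=3: b·v=16.0×(-3.786)=-60.5760; √(2b)=5.6569; u=(-60.5760+5.002)/5.6569=-9.8242, w=(-60.5760−5.002)/5.6569=-11.5927
k=4: b·v=16.0×0.277=4.4320; √(2b)=5.6569; u=(4.4320+13.04)/5.6569=3.0886, w=(4.4320−13.04)/5.6569=-1.5217

0: u=-3.2555 w=9.1896
1: u=13.7516 w=5.8663
2: u=-1.8143 w=3.7036
3: u=-9.8242 w=-11.5927
4: u=3.0886 w=-1.5217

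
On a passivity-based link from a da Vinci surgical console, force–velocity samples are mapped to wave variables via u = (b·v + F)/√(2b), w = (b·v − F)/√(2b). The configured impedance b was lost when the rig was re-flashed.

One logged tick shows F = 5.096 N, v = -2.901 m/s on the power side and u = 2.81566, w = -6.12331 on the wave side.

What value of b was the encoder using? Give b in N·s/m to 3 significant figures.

b = 0.65 N·s/m

u + w = -3.3077;  u + w = √(2b)·v, so √(2b) = -3.3077/(-2.901) = 1.1402.
b = (√(2b))²/2 = 1.3000/2 = 0.6500.
(Check via u − w = 2F/√(2b): u − w = 8.9390, 2F/√(2b) = 8.9390.)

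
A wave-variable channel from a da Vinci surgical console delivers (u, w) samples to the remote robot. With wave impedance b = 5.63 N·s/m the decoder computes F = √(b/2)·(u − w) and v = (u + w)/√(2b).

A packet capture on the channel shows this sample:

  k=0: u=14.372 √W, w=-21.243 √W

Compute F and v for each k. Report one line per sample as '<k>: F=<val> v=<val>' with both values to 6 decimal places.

k=0: u−w=35.615000, u+w=-6.871000; √(b/2)=1.677796, √(2b)=3.355592; F=1.677796×35.615=59.754711, v=-6.871000/3.355592=-2.047627

0: F=59.754711 v=-2.047627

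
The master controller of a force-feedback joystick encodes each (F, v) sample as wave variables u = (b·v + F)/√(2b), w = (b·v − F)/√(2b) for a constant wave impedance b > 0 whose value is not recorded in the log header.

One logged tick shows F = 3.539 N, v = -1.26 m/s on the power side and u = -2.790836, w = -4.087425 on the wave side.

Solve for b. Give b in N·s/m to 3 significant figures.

b = 14.9 N·s/m

u + w = -6.878261;  u + w = √(2b)·v, so √(2b) = -6.878261/(-1.26) = 5.458937.
b = (√(2b))²/2 = 29.799996/2 = 14.899998.
(Check via u − w = 2F/√(2b): u − w = 1.296589, 2F/√(2b) = 1.296589.)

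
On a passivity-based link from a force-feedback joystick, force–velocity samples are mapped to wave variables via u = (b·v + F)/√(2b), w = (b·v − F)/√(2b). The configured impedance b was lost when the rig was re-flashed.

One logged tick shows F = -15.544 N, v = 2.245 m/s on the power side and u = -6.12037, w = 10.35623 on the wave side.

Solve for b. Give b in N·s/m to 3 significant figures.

u + w = 4.2359;  u + w = √(2b)·v, so √(2b) = 4.2359/2.245 = 1.8868.
b = (√(2b))²/2 = 3.5600/2 = 1.7800.
(Check via u − w = 2F/√(2b): u − w = -16.4766, 2F/√(2b) = -16.4766.)

b = 1.78 N·s/m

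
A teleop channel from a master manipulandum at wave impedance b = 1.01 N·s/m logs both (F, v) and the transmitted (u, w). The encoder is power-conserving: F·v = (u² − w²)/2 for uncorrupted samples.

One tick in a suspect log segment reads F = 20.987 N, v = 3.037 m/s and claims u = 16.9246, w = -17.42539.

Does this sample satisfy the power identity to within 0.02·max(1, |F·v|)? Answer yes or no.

F·v = 20.987×3.037 = 63.7375 W.
(u² − w²)/2 = (286.4421 − 303.6442)/2 = -8.6011 W.
|Δ| = 72.3386;  2% of max(1, |F·v|) = 1.2748.

no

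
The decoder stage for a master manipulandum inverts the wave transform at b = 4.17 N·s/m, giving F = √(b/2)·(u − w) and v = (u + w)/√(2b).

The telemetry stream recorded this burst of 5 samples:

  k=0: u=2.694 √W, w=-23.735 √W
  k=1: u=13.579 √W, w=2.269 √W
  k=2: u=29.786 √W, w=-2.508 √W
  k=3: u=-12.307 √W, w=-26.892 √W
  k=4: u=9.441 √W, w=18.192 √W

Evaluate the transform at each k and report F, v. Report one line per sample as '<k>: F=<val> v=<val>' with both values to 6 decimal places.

k=0: u−w=26.429000, u+w=-21.041000; √(b/2)=1.443953, √(2b)=2.887906; F=1.443953×26.429=38.162231, v=-21.041000/2.887906=-7.285902
k=1: u−w=11.310000, u+w=15.848000; √(b/2)=1.443953, √(2b)=2.887906; F=1.443953×11.31=16.331107, v=15.848000/2.887906=5.487714
k=2: u−w=32.294000, u+w=27.278000; √(b/2)=1.443953, √(2b)=2.887906; F=1.443953×32.294=46.631015, v=27.278000/2.887906=9.445599
k=3: u−w=14.585000, u+w=-39.199000; √(b/2)=1.443953, √(2b)=2.887906; F=1.443953×14.585=21.060053, v=-39.199000/2.887906=-13.573504
k=4: u−w=-8.751000, u+w=27.633000; √(b/2)=1.443953, √(2b)=2.887906; F=1.443953×(-8.751)=-12.636032, v=27.633000/2.887906=9.568525

0: F=38.162231 v=-7.285902
1: F=16.331107 v=5.487714
2: F=46.631015 v=9.445599
3: F=21.060053 v=-13.573504
4: F=-12.636032 v=9.568525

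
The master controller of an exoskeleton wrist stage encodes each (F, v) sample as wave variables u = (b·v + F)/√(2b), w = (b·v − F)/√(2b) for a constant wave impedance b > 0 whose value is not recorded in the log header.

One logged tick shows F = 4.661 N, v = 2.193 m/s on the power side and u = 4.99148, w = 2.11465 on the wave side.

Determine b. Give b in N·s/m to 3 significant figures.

b = 5.25 N·s/m

u + w = 7.1061;  u + w = √(2b)·v, so √(2b) = 7.1061/2.193 = 3.2404.
b = (√(2b))²/2 = 10.5000/2 = 5.2500.
(Check via u − w = 2F/√(2b): u − w = 2.8768, 2F/√(2b) = 2.8768.)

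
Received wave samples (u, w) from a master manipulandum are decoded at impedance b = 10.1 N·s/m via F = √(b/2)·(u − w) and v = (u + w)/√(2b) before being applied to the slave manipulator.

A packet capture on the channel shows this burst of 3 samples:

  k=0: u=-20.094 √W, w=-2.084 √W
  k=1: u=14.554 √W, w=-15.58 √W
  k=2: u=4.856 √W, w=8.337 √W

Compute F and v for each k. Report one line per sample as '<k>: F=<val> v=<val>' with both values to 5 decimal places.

k=0: u−w=-18.01000, u+w=-22.17800; √(b/2)=2.24722, √(2b)=4.49444; F=2.24722×(-18.01)=-40.47244, v=-22.17800/4.49444=-4.93454
k=1: u−w=30.13400, u+w=-1.02600; √(b/2)=2.24722, √(2b)=4.49444; F=2.24722×30.134=67.71774, v=-1.02600/4.49444=-0.22828
k=2: u−w=-3.48100, u+w=13.19300; √(b/2)=2.24722, √(2b)=4.49444; F=2.24722×(-3.481)=-7.82257, v=13.19300/4.49444=2.93540

0: F=-40.47244 v=-4.93454
1: F=67.71774 v=-0.22828
2: F=-7.82257 v=2.93540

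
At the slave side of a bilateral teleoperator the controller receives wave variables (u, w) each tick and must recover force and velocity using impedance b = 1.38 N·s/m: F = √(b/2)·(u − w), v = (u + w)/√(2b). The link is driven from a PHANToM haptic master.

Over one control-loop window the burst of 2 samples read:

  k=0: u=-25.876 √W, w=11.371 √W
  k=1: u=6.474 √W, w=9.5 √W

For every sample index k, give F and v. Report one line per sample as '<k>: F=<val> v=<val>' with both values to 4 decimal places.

0: F=-30.9397 v=-8.7310
1: F=-2.5136 v=9.6152

k=0: u−w=-37.2470, u+w=-14.5050; √(b/2)=0.8307, √(2b)=1.6613; F=0.8307×(-37.247)=-30.9397, v=-14.5050/1.6613=-8.7310
k=1: u−w=-3.0260, u+w=15.9740; √(b/2)=0.8307, √(2b)=1.6613; F=0.8307×(-3.026)=-2.5136, v=15.9740/1.6613=9.6152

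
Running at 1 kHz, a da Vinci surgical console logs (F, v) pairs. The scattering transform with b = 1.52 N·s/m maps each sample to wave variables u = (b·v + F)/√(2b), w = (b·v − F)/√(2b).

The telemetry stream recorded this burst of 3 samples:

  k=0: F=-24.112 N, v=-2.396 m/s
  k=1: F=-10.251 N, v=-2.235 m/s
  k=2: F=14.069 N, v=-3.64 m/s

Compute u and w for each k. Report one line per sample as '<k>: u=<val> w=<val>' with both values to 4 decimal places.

k=0: b·v=1.52×(-2.396)=-3.6419; √(2b)=1.7436; u=(-3.6419+(-24.112))/1.7436=-15.9180, w=(-3.6419−(-24.112))/1.7436=11.7404
k=1: b·v=1.52×(-2.235)=-3.3972; √(2b)=1.7436; u=(-3.3972+(-10.251))/1.7436=-7.8278, w=(-3.3972−(-10.251))/1.7436=3.9309
k=2: b·v=1.52×(-3.64)=-5.5328; √(2b)=1.7436; u=(-5.5328+14.069)/1.7436=4.8958, w=(-5.5328−14.069)/1.7436=-11.2424

0: u=-15.9180 w=11.7404
1: u=-7.8278 w=3.9309
2: u=4.8958 w=-11.2424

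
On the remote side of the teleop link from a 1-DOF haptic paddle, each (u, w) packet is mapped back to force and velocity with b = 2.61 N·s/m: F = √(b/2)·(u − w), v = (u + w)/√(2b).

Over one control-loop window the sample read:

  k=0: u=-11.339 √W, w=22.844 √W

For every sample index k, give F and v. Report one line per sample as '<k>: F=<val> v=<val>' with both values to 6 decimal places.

0: F=-39.049496 v=5.035602

k=0: u−w=-34.183000, u+w=11.505000; √(b/2)=1.142366, √(2b)=2.284732; F=1.142366×(-34.183)=-39.049496, v=11.505000/2.284732=5.035602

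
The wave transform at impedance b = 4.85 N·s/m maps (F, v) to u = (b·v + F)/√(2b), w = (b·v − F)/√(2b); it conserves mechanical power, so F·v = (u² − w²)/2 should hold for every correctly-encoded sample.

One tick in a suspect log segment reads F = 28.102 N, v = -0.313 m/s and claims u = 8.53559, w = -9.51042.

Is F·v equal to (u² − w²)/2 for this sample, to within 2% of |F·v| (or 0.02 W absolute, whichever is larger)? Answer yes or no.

F·v = 28.102×(-0.313) = -8.79593 W.
(u² − w²)/2 = (72.85630 − 90.44809)/2 = -8.79590 W.
|Δ| = 0.00003;  2% of max(1, |F·v|) = 0.17592.

yes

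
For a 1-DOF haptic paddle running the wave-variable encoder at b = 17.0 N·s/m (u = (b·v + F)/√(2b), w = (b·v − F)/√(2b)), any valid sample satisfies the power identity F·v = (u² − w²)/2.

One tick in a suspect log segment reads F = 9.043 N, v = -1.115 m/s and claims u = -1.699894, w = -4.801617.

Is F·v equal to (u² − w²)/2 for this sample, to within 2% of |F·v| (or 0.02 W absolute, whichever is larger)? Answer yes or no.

yes

F·v = 9.043×(-1.115) = -10.082945 W.
(u² − w²)/2 = (2.889640 − 23.055526)/2 = -10.082943 W.
|Δ| = 0.000002;  2% of max(1, |F·v|) = 0.201659.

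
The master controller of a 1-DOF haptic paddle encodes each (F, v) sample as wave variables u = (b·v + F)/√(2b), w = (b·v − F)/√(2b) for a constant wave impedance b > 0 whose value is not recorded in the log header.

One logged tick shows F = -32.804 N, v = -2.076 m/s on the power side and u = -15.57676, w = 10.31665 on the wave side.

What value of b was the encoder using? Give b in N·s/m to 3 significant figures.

b = 3.21 N·s/m

u + w = -5.26011;  u + w = √(2b)·v, so √(2b) = -5.26011/(-2.076) = 2.53377.
b = (√(2b))²/2 = 6.42000/2 = 3.21000.
(Check via u − w = 2F/√(2b): u − w = -25.89341, 2F/√(2b) = -25.89341.)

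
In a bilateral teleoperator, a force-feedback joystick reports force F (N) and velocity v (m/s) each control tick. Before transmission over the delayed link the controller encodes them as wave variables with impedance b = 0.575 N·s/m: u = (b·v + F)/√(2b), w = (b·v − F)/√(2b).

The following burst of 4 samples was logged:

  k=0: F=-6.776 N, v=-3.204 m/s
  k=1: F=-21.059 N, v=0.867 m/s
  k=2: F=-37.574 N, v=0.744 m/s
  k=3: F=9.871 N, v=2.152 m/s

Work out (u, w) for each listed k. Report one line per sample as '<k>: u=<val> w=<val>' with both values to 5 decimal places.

0: u=-8.03661 w=4.60070
1: u=-19.17274 w=20.10250
2: u=-34.63901 w=35.43686
3: u=10.35864 w=-8.05087

k=0: b·v=0.575×(-3.204)=-1.84230; √(2b)=1.07238; u=(-1.84230+(-6.776))/1.07238=-8.03661, w=(-1.84230−(-6.776))/1.07238=4.60070
k=1: b·v=0.575×0.867=0.49852; √(2b)=1.07238; u=(0.49852+(-21.059))/1.07238=-19.17274, w=(0.49852−(-21.059))/1.07238=20.10250
k=2: b·v=0.575×0.744=0.42780; √(2b)=1.07238; u=(0.42780+(-37.574))/1.07238=-34.63901, w=(0.42780−(-37.574))/1.07238=35.43686
k=3: b·v=0.575×2.152=1.23740; √(2b)=1.07238; u=(1.23740+9.871)/1.07238=10.35864, w=(1.23740−9.871)/1.07238=-8.05087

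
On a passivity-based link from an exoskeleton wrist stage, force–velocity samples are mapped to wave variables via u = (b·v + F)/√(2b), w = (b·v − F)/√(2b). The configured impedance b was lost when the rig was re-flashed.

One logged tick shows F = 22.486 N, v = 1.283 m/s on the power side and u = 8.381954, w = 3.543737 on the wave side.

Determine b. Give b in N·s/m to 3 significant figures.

b = 43.2 N·s/m

u + w = 11.925691;  u + w = √(2b)·v, so √(2b) = 11.925691/1.283 = 9.295161.
b = (√(2b))²/2 = 86.400010/2 = 43.200005.
(Check via u − w = 2F/√(2b): u − w = 4.838217, 2F/√(2b) = 4.838217.)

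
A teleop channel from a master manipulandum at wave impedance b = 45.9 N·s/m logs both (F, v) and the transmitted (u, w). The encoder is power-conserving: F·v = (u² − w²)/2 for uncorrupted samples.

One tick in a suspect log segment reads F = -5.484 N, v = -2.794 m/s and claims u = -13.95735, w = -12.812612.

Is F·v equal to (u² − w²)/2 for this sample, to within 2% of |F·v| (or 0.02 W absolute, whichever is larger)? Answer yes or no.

F·v = (-5.484)×(-2.794) = 15.322296 W.
(u² − w²)/2 = (194.807619 − 164.163026)/2 = 15.322296 W.
|Δ| = 0.000000;  2% of max(1, |F·v|) = 0.306446.

yes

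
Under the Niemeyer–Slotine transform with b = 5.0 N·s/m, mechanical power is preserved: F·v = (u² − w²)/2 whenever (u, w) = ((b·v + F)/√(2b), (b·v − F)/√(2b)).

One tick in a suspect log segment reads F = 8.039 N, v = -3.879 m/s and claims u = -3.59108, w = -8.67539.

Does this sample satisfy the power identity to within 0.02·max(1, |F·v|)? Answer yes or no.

yes

F·v = 8.039×(-3.879) = -31.18328 W.
(u² − w²)/2 = (12.89586 − 75.26239)/2 = -31.18327 W.
|Δ| = 0.00001;  2% of max(1, |F·v|) = 0.62367.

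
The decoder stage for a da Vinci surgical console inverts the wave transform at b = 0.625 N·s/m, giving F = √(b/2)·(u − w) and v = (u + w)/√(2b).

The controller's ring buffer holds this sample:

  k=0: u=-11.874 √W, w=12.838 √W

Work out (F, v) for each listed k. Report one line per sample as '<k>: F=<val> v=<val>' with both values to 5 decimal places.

0: F=-13.81443 v=0.86223

k=0: u−w=-24.71200, u+w=0.96400; √(b/2)=0.55902, √(2b)=1.11803; F=0.55902×(-24.712)=-13.81443, v=0.96400/1.11803=0.86223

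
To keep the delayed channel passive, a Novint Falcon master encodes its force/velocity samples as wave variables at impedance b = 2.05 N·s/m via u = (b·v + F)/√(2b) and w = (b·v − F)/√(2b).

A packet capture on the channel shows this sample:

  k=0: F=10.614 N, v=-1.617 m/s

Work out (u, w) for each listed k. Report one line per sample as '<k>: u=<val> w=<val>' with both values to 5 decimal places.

0: u=3.60479 w=-6.87897

k=0: b·v=2.05×(-1.617)=-3.31485; √(2b)=2.02485; u=(-3.31485+10.614)/2.02485=3.60479, w=(-3.31485−10.614)/2.02485=-6.87897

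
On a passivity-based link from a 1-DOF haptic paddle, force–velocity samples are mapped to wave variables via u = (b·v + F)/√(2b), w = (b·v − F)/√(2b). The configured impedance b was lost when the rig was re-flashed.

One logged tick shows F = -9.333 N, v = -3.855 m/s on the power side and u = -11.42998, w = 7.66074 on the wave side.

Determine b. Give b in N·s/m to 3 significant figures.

u + w = -3.76924;  u + w = √(2b)·v, so √(2b) = -3.76924/(-3.855) = 0.97775.
b = (√(2b))²/2 = 0.95600/2 = 0.47800.
(Check via u − w = 2F/√(2b): u − w = -19.09072, 2F/√(2b) = -19.09070.)

b = 0.478 N·s/m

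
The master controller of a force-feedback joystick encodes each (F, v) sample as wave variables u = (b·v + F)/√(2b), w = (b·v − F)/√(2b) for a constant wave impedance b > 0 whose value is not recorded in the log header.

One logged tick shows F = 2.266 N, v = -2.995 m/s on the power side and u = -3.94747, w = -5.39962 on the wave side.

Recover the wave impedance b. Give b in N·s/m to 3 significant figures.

b = 4.87 N·s/m

u + w = -9.3471;  u + w = √(2b)·v, so √(2b) = -9.3471/(-2.995) = 3.1209.
b = (√(2b))²/2 = 9.7400/2 = 4.8700.
(Check via u − w = 2F/√(2b): u − w = 1.4521, 2F/√(2b) = 1.4521.)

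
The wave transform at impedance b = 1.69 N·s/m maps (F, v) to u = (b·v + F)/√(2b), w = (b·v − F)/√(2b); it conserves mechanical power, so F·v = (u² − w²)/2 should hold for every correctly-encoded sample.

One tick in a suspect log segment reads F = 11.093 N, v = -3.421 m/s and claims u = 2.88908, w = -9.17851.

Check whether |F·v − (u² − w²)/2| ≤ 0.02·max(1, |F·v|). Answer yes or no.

F·v = 11.093×(-3.421) = -37.94915 W.
(u² − w²)/2 = (8.34678 − 84.24505)/2 = -37.94913 W.
|Δ| = 0.00002;  2% of max(1, |F·v|) = 0.75898.

yes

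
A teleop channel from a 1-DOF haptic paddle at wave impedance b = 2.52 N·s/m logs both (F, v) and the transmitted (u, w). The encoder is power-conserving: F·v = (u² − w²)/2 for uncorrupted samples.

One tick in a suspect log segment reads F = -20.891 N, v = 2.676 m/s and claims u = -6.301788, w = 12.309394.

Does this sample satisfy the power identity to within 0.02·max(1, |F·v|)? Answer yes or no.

F·v = (-20.891)×2.676 = -55.904316 W.
(u² − w²)/2 = (39.712532 − 151.521181)/2 = -55.904324 W.
|Δ| = 0.000008;  2% of max(1, |F·v|) = 1.118086.

yes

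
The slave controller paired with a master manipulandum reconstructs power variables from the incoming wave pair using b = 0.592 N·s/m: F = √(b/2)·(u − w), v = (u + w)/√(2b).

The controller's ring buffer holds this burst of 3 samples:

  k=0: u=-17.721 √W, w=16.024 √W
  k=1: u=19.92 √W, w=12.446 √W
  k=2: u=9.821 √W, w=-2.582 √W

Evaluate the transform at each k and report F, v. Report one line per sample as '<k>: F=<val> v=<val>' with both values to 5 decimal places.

k=0: u−w=-33.74500, u+w=-1.69700; √(b/2)=0.54406, √(2b)=1.08812; F=0.54406×(-33.745)=-18.35926, v=-1.69700/1.08812=-1.55957
k=1: u−w=7.47400, u+w=32.36600; √(b/2)=0.54406, √(2b)=1.08812; F=0.54406×7.474=4.06630, v=32.36600/1.08812=29.74495
k=2: u−w=12.40300, u+w=7.23900; √(b/2)=0.54406, √(2b)=1.08812; F=0.54406×12.403=6.74796, v=7.23900/1.08812=6.65277

0: F=-18.35926 v=-1.55957
1: F=4.06630 v=29.74495
2: F=6.74796 v=6.65277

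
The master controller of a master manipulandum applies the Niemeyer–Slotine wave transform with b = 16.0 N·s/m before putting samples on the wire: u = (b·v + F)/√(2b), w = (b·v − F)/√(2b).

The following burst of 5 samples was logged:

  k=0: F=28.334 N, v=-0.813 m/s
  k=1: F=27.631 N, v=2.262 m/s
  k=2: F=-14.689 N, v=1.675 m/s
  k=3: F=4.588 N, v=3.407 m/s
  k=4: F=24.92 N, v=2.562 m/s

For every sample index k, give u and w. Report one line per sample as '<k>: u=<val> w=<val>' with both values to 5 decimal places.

0: u=2.70928 w=-7.30830
1: u=11.28242 w=1.51339
2: u=2.14094 w=7.33429
3: u=10.44750 w=8.82540
4: u=11.65171 w=2.84116

k=0: b·v=16.0×(-0.813)=-13.00800; √(2b)=5.65685; u=(-13.00800+28.334)/5.65685=2.70928, w=(-13.00800−28.334)/5.65685=-7.30830
k=1: b·v=16.0×2.262=36.19200; √(2b)=5.65685; u=(36.19200+27.631)/5.65685=11.28242, w=(36.19200−27.631)/5.65685=1.51339
k=2: b·v=16.0×1.675=26.80000; √(2b)=5.65685; u=(26.80000+(-14.689))/5.65685=2.14094, w=(26.80000−(-14.689))/5.65685=7.33429
k=3: b·v=16.0×3.407=54.51200; √(2b)=5.65685; u=(54.51200+4.588)/5.65685=10.44750, w=(54.51200−4.588)/5.65685=8.82540
k=4: b·v=16.0×2.562=40.99200; √(2b)=5.65685; u=(40.99200+24.92)/5.65685=11.65171, w=(40.99200−24.92)/5.65685=2.84116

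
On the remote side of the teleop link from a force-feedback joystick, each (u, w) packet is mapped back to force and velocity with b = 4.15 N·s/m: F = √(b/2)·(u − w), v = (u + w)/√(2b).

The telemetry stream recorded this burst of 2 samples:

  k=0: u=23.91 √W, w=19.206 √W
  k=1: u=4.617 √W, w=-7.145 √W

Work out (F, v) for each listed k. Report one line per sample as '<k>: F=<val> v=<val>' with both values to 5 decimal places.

0: F=6.77605 v=14.96578
1: F=16.94300 v=-0.87748

k=0: u−w=4.70400, u+w=43.11600; √(b/2)=1.44049, √(2b)=2.88097; F=1.44049×4.704=6.77605, v=43.11600/2.88097=14.96578
k=1: u−w=11.76200, u+w=-2.52800; √(b/2)=1.44049, √(2b)=2.88097; F=1.44049×11.762=16.94300, v=-2.52800/2.88097=-0.87748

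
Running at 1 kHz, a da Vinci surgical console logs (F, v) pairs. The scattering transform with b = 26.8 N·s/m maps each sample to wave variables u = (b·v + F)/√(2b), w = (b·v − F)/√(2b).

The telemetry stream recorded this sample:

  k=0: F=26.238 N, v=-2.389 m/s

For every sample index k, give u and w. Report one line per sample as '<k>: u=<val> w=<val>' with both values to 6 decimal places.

0: u=-5.161338 w=-12.329014

k=0: b·v=26.8×(-2.389)=-64.025200; √(2b)=7.321202; u=(-64.025200+26.238)/7.321202=-5.161338, w=(-64.025200−26.238)/7.321202=-12.329014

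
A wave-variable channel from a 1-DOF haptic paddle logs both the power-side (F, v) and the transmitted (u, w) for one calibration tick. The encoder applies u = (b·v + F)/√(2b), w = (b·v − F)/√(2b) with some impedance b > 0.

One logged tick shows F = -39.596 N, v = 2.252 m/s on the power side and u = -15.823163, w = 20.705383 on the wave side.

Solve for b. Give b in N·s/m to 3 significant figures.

u + w = 4.882220;  u + w = √(2b)·v, so √(2b) = 4.882220/2.252 = 2.167948.
b = (√(2b))²/2 = 4.700001/2 = 2.350000.
(Check via u − w = 2F/√(2b): u − w = -36.528546, 2F/√(2b) = -36.528543.)

b = 2.35 N·s/m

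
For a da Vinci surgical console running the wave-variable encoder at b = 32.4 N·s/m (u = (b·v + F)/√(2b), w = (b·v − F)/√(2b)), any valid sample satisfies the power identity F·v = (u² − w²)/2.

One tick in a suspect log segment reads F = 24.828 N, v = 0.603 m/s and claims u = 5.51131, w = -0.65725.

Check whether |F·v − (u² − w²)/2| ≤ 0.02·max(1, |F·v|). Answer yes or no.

yes

F·v = 24.828×0.603 = 14.97128 W.
(u² − w²)/2 = (30.37454 − 0.43198)/2 = 14.97128 W.
|Δ| = 0.00000;  2% of max(1, |F·v|) = 0.29943.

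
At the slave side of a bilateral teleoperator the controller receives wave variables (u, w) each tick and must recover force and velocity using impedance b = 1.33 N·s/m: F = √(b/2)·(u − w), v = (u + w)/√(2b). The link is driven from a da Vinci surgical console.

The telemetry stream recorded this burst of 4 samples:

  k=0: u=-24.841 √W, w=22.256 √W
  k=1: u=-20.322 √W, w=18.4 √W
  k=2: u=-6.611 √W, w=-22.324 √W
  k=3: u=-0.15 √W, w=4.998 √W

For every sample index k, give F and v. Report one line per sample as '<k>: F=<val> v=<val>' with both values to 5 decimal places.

0: F=-38.40644 v=-1.58497
1: F=-31.57684 v=-1.17845
2: F=12.81356 v=-17.74119
3: F=-4.19807 v=2.97250

k=0: u−w=-47.09700, u+w=-2.58500; √(b/2)=0.81548, √(2b)=1.63095; F=0.81548×(-47.097)=-38.40644, v=-2.58500/1.63095=-1.58497
k=1: u−w=-38.72200, u+w=-1.92200; √(b/2)=0.81548, √(2b)=1.63095; F=0.81548×(-38.722)=-31.57684, v=-1.92200/1.63095=-1.17845
k=2: u−w=15.71300, u+w=-28.93500; √(b/2)=0.81548, √(2b)=1.63095; F=0.81548×15.713=12.81356, v=-28.93500/1.63095=-17.74119
k=3: u−w=-5.14800, u+w=4.84800; √(b/2)=0.81548, √(2b)=1.63095; F=0.81548×(-5.148)=-4.19807, v=4.84800/1.63095=2.97250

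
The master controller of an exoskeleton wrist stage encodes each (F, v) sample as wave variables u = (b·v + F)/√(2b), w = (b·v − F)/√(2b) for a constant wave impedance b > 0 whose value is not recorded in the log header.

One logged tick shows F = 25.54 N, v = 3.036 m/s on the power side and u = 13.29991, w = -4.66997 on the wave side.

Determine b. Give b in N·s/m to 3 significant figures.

b = 4.04 N·s/m

u + w = 8.6299;  u + w = √(2b)·v, so √(2b) = 8.6299/3.036 = 2.8425.
b = (√(2b))²/2 = 8.0800/2 = 4.0400.
(Check via u − w = 2F/√(2b): u − w = 17.9699, 2F/√(2b) = 17.9699.)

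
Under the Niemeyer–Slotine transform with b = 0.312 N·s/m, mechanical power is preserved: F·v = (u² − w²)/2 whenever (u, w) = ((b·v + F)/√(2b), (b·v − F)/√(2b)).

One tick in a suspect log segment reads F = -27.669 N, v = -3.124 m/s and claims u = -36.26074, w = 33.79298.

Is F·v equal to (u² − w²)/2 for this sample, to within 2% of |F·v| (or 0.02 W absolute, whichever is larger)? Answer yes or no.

yes

F·v = (-27.669)×(-3.124) = 86.43796 W.
(u² − w²)/2 = (1314.84127 − 1141.96550)/2 = 86.43788 W.
|Δ| = 0.00007;  2% of max(1, |F·v|) = 1.72876.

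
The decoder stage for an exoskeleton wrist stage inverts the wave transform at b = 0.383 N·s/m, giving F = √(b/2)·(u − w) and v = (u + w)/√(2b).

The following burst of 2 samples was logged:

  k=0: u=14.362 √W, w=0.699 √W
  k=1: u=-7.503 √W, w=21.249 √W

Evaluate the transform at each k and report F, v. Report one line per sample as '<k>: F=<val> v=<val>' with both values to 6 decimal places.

0: F=5.979026 v=17.208358
1: F=-12.582080 v=15.705868

k=0: u−w=13.663000, u+w=15.061000; √(b/2)=0.437607, √(2b)=0.875214; F=0.437607×13.663=5.979026, v=15.061000/0.875214=17.208358
k=1: u−w=-28.752000, u+w=13.746000; √(b/2)=0.437607, √(2b)=0.875214; F=0.437607×(-28.752)=-12.582080, v=13.746000/0.875214=15.705868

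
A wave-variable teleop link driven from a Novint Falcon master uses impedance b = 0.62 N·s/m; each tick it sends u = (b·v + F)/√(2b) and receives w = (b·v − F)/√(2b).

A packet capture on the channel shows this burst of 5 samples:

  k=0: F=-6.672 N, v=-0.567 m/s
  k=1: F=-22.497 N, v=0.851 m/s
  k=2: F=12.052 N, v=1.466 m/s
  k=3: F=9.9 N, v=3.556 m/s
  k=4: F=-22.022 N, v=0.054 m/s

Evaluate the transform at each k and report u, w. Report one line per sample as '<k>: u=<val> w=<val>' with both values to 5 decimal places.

0: u=-6.30733 w=5.67594
1: u=-19.72909 w=20.67672
2: u=11.63925 w=-10.00678
3: u=10.87036 w=-6.91057
4: u=-19.74627 w=19.80641

k=0: b·v=0.62×(-0.567)=-0.35154; √(2b)=1.11355; u=(-0.35154+(-6.672))/1.11355=-6.30733, w=(-0.35154−(-6.672))/1.11355=5.67594
k=1: b·v=0.62×0.851=0.52762; √(2b)=1.11355; u=(0.52762+(-22.497))/1.11355=-19.72909, w=(0.52762−(-22.497))/1.11355=20.67672
k=2: b·v=0.62×1.466=0.90892; √(2b)=1.11355; u=(0.90892+12.052)/1.11355=11.63925, w=(0.90892−12.052)/1.11355=-10.00678
k=3: b·v=0.62×3.556=2.20472; √(2b)=1.11355; u=(2.20472+9.9)/1.11355=10.87036, w=(2.20472−9.9)/1.11355=-6.91057
k=4: b·v=0.62×0.054=0.03348; √(2b)=1.11355; u=(0.03348+(-22.022))/1.11355=-19.74627, w=(0.03348−(-22.022))/1.11355=19.80641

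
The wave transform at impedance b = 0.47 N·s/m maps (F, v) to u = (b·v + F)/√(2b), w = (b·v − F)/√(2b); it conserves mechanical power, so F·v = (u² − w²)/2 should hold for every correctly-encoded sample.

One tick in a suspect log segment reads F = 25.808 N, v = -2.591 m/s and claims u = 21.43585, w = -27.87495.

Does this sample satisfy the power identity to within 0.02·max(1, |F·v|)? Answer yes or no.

F·v = 25.808×(-2.591) = -66.86853 W.
(u² − w²)/2 = (459.49567 − 777.01284)/2 = -158.75859 W.
|Δ| = 91.89006;  2% of max(1, |F·v|) = 1.33737.

no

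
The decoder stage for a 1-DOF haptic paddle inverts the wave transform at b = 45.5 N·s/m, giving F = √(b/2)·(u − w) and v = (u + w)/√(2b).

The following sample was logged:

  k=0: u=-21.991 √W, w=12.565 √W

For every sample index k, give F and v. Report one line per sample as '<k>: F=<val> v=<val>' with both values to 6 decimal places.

0: F=-164.821615 v=-0.988113

k=0: u−w=-34.556000, u+w=-9.426000; √(b/2)=4.769696, √(2b)=9.539392; F=4.769696×(-34.556)=-164.821615, v=-9.426000/9.539392=-0.988113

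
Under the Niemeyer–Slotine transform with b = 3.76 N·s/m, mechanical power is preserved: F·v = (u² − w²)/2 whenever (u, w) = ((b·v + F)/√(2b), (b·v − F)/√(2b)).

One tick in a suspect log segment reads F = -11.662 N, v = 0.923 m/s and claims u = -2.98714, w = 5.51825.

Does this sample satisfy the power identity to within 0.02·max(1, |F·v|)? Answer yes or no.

F·v = (-11.662)×0.923 = -10.7640 W.
(u² − w²)/2 = (8.9230 − 30.4511)/2 = -10.7640 W.
|Δ| = 0.0000;  2% of max(1, |F·v|) = 0.2153.

yes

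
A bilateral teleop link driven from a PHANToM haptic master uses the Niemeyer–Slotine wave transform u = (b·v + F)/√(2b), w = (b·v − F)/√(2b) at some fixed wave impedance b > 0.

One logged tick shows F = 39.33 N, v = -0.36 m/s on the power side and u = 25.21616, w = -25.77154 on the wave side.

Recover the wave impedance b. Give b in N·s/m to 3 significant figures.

u + w = -0.55538;  u + w = √(2b)·v, so √(2b) = -0.55538/(-0.36) = 1.54272.
b = (√(2b))²/2 = 2.37999/2 = 1.19000.
(Check via u − w = 2F/√(2b): u − w = 50.98770, 2F/√(2b) = 50.98779.)

b = 1.19 N·s/m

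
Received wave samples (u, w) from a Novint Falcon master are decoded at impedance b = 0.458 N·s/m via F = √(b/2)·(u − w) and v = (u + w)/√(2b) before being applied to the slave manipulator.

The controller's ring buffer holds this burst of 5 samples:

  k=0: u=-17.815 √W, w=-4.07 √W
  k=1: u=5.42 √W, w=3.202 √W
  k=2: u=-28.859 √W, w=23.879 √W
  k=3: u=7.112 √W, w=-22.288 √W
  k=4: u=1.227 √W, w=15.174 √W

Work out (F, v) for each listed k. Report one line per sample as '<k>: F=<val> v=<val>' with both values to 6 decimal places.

k=0: u−w=-13.745000, u+w=-21.885000; √(b/2)=0.478539, √(2b)=0.957079; F=0.478539×(-13.745)=-6.577525, v=-21.885000/0.957079=-22.866454
k=1: u−w=2.218000, u+w=8.622000; √(b/2)=0.478539, √(2b)=0.957079; F=0.478539×2.218=1.061400, v=8.622000/0.957079=9.008662
k=2: u−w=-52.738000, u+w=-4.980000; √(b/2)=0.478539, √(2b)=0.957079; F=0.478539×(-52.738)=-25.237213, v=-4.980000/0.957079=-5.203333
k=3: u−w=29.400000, u+w=-15.176000; √(b/2)=0.478539, √(2b)=0.957079; F=0.478539×29.4=14.069060, v=-15.176000/0.957079=-15.856582
k=4: u−w=-13.947000, u+w=16.401000; √(b/2)=0.478539, √(2b)=0.957079; F=0.478539×(-13.947)=-6.674190, v=16.401000/0.957079=17.136518

0: F=-6.577525 v=-22.866454
1: F=1.061400 v=9.008662
2: F=-25.237213 v=-5.203333
3: F=14.069060 v=-15.856582
4: F=-6.674190 v=17.136518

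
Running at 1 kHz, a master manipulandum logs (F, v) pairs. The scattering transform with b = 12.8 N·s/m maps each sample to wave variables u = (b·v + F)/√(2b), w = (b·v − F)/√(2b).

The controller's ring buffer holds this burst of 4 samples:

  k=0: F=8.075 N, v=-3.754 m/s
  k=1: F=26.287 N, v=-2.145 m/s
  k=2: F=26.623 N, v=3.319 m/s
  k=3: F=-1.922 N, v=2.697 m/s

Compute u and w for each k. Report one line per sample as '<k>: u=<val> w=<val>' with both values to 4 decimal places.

0: u=-7.9010 w=-11.0929
1: u=-0.2310 w=-10.6219
2: u=13.6583 w=3.1346
3: u=6.4431 w=7.2028

k=0: b·v=12.8×(-3.754)=-48.0512; √(2b)=5.0596; u=(-48.0512+8.075)/5.0596=-7.9010, w=(-48.0512−8.075)/5.0596=-11.0929
k=1: b·v=12.8×(-2.145)=-27.4560; √(2b)=5.0596; u=(-27.4560+26.287)/5.0596=-0.2310, w=(-27.4560−26.287)/5.0596=-10.6219
k=2: b·v=12.8×3.319=42.4832; √(2b)=5.0596; u=(42.4832+26.623)/5.0596=13.6583, w=(42.4832−26.623)/5.0596=3.1346
k=3: b·v=12.8×2.697=34.5216; √(2b)=5.0596; u=(34.5216+(-1.922))/5.0596=6.4431, w=(34.5216−(-1.922))/5.0596=7.2028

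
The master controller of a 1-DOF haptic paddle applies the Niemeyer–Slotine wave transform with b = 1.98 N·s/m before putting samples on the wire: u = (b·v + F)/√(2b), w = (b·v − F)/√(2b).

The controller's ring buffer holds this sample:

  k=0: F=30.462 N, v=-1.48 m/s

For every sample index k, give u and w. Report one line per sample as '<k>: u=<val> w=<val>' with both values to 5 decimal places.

0: u=13.83515 w=-16.78031

k=0: b·v=1.98×(-1.48)=-2.93040; √(2b)=1.98997; u=(-2.93040+30.462)/1.98997=13.83515, w=(-2.93040−30.462)/1.98997=-16.78031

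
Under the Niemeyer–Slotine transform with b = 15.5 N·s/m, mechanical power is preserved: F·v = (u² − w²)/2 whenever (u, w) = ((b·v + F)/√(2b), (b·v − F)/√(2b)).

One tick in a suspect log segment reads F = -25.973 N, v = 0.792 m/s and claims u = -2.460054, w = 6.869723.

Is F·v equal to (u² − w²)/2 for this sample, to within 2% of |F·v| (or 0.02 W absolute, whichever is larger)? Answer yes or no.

F·v = (-25.973)×0.792 = -20.570616 W.
(u² − w²)/2 = (6.051866 − 47.193094)/2 = -20.570614 W.
|Δ| = 0.000002;  2% of max(1, |F·v|) = 0.411412.

yes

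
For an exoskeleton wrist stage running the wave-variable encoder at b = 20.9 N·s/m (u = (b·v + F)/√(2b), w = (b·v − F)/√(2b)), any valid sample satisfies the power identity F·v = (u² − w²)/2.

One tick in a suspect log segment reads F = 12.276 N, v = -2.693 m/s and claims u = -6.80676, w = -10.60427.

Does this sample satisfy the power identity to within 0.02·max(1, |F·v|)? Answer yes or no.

yes

F·v = 12.276×(-2.693) = -33.0593 W.
(u² − w²)/2 = (46.3320 − 112.4505)/2 = -33.0593 W.
|Δ| = 0.0000;  2% of max(1, |F·v|) = 0.6612.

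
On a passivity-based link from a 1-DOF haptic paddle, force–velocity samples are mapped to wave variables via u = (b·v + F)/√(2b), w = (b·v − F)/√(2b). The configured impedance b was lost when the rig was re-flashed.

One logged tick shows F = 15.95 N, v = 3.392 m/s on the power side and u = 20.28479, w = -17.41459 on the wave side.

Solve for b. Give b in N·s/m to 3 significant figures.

b = 0.358 N·s/m

u + w = 2.87020;  u + w = √(2b)·v, so √(2b) = 2.87020/3.392 = 0.84617.
b = (√(2b))²/2 = 0.71600/2 = 0.35800.
(Check via u − w = 2F/√(2b): u − w = 37.69938, 2F/√(2b) = 37.69939.)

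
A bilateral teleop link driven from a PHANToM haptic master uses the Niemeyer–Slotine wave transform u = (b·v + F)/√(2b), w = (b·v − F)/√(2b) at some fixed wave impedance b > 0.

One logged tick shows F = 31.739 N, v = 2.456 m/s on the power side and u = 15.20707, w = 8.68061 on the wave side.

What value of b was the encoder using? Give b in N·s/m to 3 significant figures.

u + w = 23.8877;  u + w = √(2b)·v, so √(2b) = 23.8877/2.456 = 9.7263.
b = (√(2b))²/2 = 94.6000/2 = 47.3000.
(Check via u − w = 2F/√(2b): u − w = 6.5265, 2F/√(2b) = 6.5265.)

b = 47.3 N·s/m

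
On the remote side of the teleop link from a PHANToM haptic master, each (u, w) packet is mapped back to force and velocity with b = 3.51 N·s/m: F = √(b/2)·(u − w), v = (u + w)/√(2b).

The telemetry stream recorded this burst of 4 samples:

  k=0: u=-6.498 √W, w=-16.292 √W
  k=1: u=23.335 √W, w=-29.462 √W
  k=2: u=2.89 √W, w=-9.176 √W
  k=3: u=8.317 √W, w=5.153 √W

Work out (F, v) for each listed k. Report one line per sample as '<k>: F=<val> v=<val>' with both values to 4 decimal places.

k=0: u−w=9.7940, u+w=-22.7900; √(b/2)=1.3248, √(2b)=2.6495; F=1.3248×9.794=12.9747, v=-22.7900/2.6495=-8.6015
k=1: u−w=52.7970, u+w=-6.1270; √(b/2)=1.3248, √(2b)=2.6495; F=1.3248×52.797=69.9436, v=-6.1270/2.6495=-2.3125
k=2: u−w=12.0660, u+w=-6.2860; √(b/2)=1.3248, √(2b)=2.6495; F=1.3248×12.066=15.9846, v=-6.2860/2.6495=-2.3725
k=3: u−w=3.1640, u+w=13.4700; √(b/2)=1.3248, √(2b)=2.6495; F=1.3248×3.164=4.1916, v=13.4700/2.6495=5.0839

0: F=12.9747 v=-8.6015
1: F=69.9436 v=-2.3125
2: F=15.9846 v=-2.3725
3: F=4.1916 v=5.0839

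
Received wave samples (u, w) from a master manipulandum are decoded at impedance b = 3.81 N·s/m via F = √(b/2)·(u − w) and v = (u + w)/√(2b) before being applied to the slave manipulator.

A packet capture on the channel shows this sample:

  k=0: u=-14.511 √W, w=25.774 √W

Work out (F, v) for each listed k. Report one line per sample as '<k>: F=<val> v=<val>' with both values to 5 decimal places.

0: F=-55.60206 v=4.08015

k=0: u−w=-40.28500, u+w=11.26300; √(b/2)=1.38022, √(2b)=2.76043; F=1.38022×(-40.285)=-55.60206, v=11.26300/2.76043=4.08015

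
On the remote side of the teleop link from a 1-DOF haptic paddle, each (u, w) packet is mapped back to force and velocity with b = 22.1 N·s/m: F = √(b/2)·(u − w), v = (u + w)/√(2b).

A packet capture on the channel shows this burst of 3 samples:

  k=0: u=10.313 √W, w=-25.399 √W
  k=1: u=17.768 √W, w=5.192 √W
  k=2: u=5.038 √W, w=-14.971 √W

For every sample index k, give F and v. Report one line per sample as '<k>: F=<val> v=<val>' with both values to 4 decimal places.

0: F=118.7122 v=-2.2691
1: F=41.8046 v=3.4535
2: F=66.5130 v=-1.4941

k=0: u−w=35.7120, u+w=-15.0860; √(b/2)=3.3242, √(2b)=6.6483; F=3.3242×35.712=118.7122, v=-15.0860/6.6483=-2.2691
k=1: u−w=12.5760, u+w=22.9600; √(b/2)=3.3242, √(2b)=6.6483; F=3.3242×12.576=41.8046, v=22.9600/6.6483=3.4535
k=2: u−w=20.0090, u+w=-9.9330; √(b/2)=3.3242, √(2b)=6.6483; F=3.3242×20.009=66.5130, v=-9.9330/6.6483=-1.4941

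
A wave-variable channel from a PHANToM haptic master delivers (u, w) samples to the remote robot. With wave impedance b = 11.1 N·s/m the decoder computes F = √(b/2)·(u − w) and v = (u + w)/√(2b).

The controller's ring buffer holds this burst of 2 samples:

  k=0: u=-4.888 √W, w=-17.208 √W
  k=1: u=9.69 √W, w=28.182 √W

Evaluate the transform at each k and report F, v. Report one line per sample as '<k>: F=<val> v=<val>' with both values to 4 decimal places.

0: F=29.0240 v=-4.6896
1: F=-43.5643 v=8.0379

k=0: u−w=12.3200, u+w=-22.0960; √(b/2)=2.3558, √(2b)=4.7117; F=2.3558×12.32=29.0240, v=-22.0960/4.7117=-4.6896
k=1: u−w=-18.4920, u+w=37.8720; √(b/2)=2.3558, √(2b)=4.7117; F=2.3558×(-18.492)=-43.5643, v=37.8720/4.7117=8.0379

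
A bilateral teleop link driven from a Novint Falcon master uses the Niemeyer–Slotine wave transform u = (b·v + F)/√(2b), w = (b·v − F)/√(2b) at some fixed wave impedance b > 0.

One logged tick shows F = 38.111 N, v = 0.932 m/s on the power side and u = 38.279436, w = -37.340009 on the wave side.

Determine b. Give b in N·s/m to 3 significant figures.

u + w = 0.939427;  u + w = √(2b)·v, so √(2b) = 0.939427/0.932 = 1.007969.
b = (√(2b))²/2 = 1.016001/2 = 0.508001.
(Check via u − w = 2F/√(2b): u − w = 75.619445, 2F/√(2b) = 75.619398.)

b = 0.508 N·s/m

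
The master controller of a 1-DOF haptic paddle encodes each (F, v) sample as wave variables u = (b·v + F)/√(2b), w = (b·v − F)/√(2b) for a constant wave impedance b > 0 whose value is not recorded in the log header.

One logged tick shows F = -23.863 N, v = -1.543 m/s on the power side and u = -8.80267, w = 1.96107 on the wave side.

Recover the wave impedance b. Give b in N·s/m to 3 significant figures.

u + w = -6.8416;  u + w = √(2b)·v, so √(2b) = -6.8416/(-1.543) = 4.4340.
b = (√(2b))²/2 = 19.6600/2 = 9.8300.
(Check via u − w = 2F/√(2b): u − w = -10.7637, 2F/√(2b) = -10.7637.)

b = 9.83 N·s/m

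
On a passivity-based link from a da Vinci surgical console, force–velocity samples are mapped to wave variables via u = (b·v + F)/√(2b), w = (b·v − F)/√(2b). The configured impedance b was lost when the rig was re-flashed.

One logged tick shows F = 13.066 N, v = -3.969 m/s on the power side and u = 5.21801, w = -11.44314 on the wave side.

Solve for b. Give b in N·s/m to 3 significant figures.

b = 1.23 N·s/m

u + w = -6.2251;  u + w = √(2b)·v, so √(2b) = -6.2251/(-3.969) = 1.5684.
b = (√(2b))²/2 = 2.4600/2 = 1.2300.
(Check via u − w = 2F/√(2b): u − w = 16.6611, 2F/√(2b) = 16.6612.)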